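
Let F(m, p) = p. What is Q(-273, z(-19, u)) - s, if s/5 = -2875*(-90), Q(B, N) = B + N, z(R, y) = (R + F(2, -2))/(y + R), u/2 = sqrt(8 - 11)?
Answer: -482670180/373 + 42*I*sqrt(3)/373 ≈ -1.294e+6 + 0.19503*I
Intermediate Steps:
u = 2*I*sqrt(3) (u = 2*sqrt(8 - 11) = 2*sqrt(-3) = 2*(I*sqrt(3)) = 2*I*sqrt(3) ≈ 3.4641*I)
z(R, y) = (-2 + R)/(R + y) (z(R, y) = (R - 2)/(y + R) = (-2 + R)/(R + y))
s = 1293750 (s = 5*(-2875*(-90)) = 5*258750 = 1293750)
Q(-273, z(-19, u)) - s = (-273 + (-2 - 19)/(-19 + 2*I*sqrt(3))) - 1*1293750 = (-273 - 21/(-19 + 2*I*sqrt(3))) - 1293750 = -1294023 - 21/(-19 + 2*I*sqrt(3))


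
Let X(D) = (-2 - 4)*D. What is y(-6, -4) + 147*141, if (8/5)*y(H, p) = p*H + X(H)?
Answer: 41529/2 ≈ 20765.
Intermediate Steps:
X(D) = -6*D
y(H, p) = -15*H/4 + 5*H*p/8 (y(H, p) = 5*(p*H - 6*H)/8 = 5*(H*p - 6*H)/8 = 5*(-6*H + H*p)/8 = -15*H/4 + 5*H*p/8)
y(-6, -4) + 147*141 = (5/8)*(-6)*(-6 - 4) + 147*141 = (5/8)*(-6)*(-10) + 20727 = 75/2 + 20727 = 41529/2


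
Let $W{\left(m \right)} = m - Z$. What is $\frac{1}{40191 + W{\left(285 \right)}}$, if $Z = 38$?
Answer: $\frac{1}{40438} \approx 2.4729 \cdot 10^{-5}$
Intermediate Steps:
$W{\left(m \right)} = -38 + m$ ($W{\left(m \right)} = m - 38 = -38 + m$)
$\frac{1}{40191 + W{\left(285 \right)}} = \frac{1}{40191 + \left(-38 + 285\right)} = \frac{1}{40191 + 247} = \frac{1}{40438}$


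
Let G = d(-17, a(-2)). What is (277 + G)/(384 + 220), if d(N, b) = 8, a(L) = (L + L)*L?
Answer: 285/604 ≈ 0.47185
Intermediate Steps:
a(L) = 2*L**2 (a(L) = (2*L)*L = 2*L**2)
G = 8
(277 + G)/(384 + 220) = (277 + 8)/(384 + 220) = 285/604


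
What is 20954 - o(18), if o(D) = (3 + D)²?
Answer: 20513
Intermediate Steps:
20954 - o(18) = 20954 - (3 + 18)² = 20954 - 1*21² = 20954 - 1*441 = 20954 - 441 = 20513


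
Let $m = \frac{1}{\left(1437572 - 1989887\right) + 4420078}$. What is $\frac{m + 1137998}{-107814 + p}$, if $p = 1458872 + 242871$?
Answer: $\frac{4401506558475}{6164939610827} \approx 0.71396$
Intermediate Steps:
$m = \frac{1}{3867763}$ ($m = \frac{1}{\left(1437572 - 1989887\right) + 4420078} = \frac{1}{-552315 + 4420078} = \frac{1}{3867763} \approx 2.5855 \cdot 10^{-7}$)
$p = 1701743$
$\frac{m + 1137998}{-107814 + p} = \frac{\frac{1}{3867763} + 1137998}{-107814 + 1701743} = \frac{4401506558475}{3867763 \cdot 1593929} = \frac{4401506558475}{3867763} \cdot \frac{1}{1593929} = \frac{4401506558475}{6164939610827}$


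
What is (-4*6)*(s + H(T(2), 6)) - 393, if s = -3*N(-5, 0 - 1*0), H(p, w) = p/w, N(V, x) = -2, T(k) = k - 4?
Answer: -529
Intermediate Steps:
T(k) = -4 + k
s = 6 (s = -3*(-2) = 6)
(-4*6)*(s + H(T(2), 6)) - 393 = (-4*6)*(6 + (-4 + 2)/6) - 393 = -24*(6 - 2*1/6) - 393 = -24*(6 - 1/3) - 393 = -24*17/3 - 393 = -136 - 393 = -529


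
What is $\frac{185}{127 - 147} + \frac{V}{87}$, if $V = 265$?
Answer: $- \frac{2159}{348} \approx -6.204$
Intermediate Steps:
$\frac{185}{127 - 147} + \frac{V}{87} = \frac{185}{127 - 147} + \frac{265}{87} = \frac{185}{-20} + 265 \cdot \frac{1}{87} = 185 \left(- \frac{1}{20}\right) + \frac{265}{87} = - \frac{37}{4} + \frac{265}{87} = - \frac{2159}{348}$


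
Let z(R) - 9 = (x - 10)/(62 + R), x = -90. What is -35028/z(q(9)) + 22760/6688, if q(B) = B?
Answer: -2452879/532 ≈ -4610.7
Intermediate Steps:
z(R) = 9 - 100/(62 + R) (z(R) = 9 + (-90 - 10)/(62 + R) = 9 - 100/(62 + R))
-35028/z(q(9)) + 22760/6688 = -35028*(62 + 9)/(458 + 9*9) + 22760/6688 = -35028*71/(458 + 81) + 22760*(1/6688) = -35028/((1/71)*539) + 2845/836 = -35028/539/71 + 2845/836 = -35028*71/539 + 2845/836 = -355284/77 + 2845/836 = -2452879/532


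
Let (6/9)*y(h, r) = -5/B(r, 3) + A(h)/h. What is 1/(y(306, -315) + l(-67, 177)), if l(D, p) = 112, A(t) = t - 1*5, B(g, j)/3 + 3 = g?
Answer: 1802/204497 ≈ 0.0088119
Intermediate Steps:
B(g, j) = -9 + 3*g
A(t) = -5 + t (A(t) = t - 5 = -5 + t)
y(h, r) = -15/(2*(-9 + 3*r)) + 3*(-5 + h)/(2*h) (y(h, r) = 3*(-5/(-9 + 3*r) + (-5 + h)/h)/2 = -15/(2*(-9 + 3*r)) + 3*(-5 + h)/(2*h))
1/(y(306, -315) + l(-67, 177)) = 1/((½)*(-5*306 + 3*(-5 + 306)*(-3 - 315))/(306*(-3 - 315)) + 112) = 1/((½)*(1/306)*(-1530 + 3*301*(-318))/(-318) + 112) = 1/((½)*(1/306)*(-1/318)*(-1530 - 287154) + 112) = 1/((½)*(1/306)*(-1/318)*(-288684) + 112) = 1/(2673/1802 + 112) = 1/(204497/1802) = 1802/204497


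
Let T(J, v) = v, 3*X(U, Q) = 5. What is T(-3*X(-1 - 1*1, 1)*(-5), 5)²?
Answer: 25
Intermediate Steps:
X(U, Q) = 5/3 (X(U, Q) = (⅓)*5 = 5/3)
T(-3*X(-1 - 1*1, 1)*(-5), 5)² = 5² = 25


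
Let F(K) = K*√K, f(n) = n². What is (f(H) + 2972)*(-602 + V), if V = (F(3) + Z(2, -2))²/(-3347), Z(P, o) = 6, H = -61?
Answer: -13486107201/3347 - 240948*√3/3347 ≈ -4.0294e+6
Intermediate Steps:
F(K) = K^(3/2)
V = -(6 + 3*√3)²/3347 (V = (3^(3/2) + 6)²/(-3347) = (3*√3 + 6)²*(-1/3347) = (6 + 3*√3)²*(-1/3347) = -(6 + 3*√3)²/3347 ≈ -0.037453)
(f(H) + 2972)*(-602 + V) = ((-61)² + 2972)*(-602 + (-63/3347 - 36*√3/3347)) = (3721 + 2972)*(-2014957/3347 - 36*√3/3347) = 6693*(-2014957/3347 - 36*√3/3347) = -13486107201/3347 - 240948*√3/3347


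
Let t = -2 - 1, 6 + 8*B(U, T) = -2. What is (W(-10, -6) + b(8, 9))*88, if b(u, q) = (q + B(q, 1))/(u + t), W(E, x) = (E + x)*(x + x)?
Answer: 85184/5 ≈ 17037.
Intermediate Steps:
B(U, T) = -1 (B(U, T) = -3/4 + (1/8)*(-2) = -3/4 - 1/4 = -1)
t = -3
W(E, x) = 2*x*(E + x) (W(E, x) = (E + x)*(2*x) = 2*x*(E + x))
b(u, q) = (-1 + q)/(-3 + u) (b(u, q) = (q - 1)/(u - 3) = (-1 + q)/(-3 + u))
(W(-10, -6) + b(8, 9))*88 = (2*(-6)*(-10 - 6) + (-1 + 9)/(-3 + 8))*88 = (2*(-6)*(-16) + 8/5)*88 = (192 + (1/5)*8)*88 = (192 + 8/5)*88 = (968/5)*88 = 85184/5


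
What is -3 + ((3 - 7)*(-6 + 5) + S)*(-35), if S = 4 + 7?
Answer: -528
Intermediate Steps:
S = 11
-3 + ((3 - 7)*(-6 + 5) + S)*(-35) = -3 + ((3 - 7)*(-6 + 5) + 11)*(-35) = -3 + (-4*(-1) + 11)*(-35) = -3 + (4 + 11)*(-35) = -3 + 15*(-35) = -3 - 525 = -528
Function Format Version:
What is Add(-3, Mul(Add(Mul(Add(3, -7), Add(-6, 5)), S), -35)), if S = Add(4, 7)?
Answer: -528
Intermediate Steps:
S = 11
Add(-3, Mul(Add(Mul(Add(3, -7), Add(-6, 5)), S), -35)) = Add(-3, Mul(Add(Mul(Add(3, -7), Add(-6, 5)), 11), -35)) = Add(-3, Mul(Add(Mul(-4, -1), 11), -35)) = Add(-3, Mul(Add(4, 11), -35)) = Add(-3, Mul(15, -35)) = Add(-3, -525) = -528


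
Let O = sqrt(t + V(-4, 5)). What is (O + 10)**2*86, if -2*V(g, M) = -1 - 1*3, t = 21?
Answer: 10578 + 1720*sqrt(23) ≈ 18827.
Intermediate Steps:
V(g, M) = 2 (V(g, M) = -(-1 - 1*3)/2 = -(-1 - 3)/2 = -1/2*(-4) = 2)
O = sqrt(23) (O = sqrt(21 + 2) = sqrt(23) ≈ 4.7958)
(O + 10)**2*86 = (sqrt(23) + 10)**2*86 = (10 + sqrt(23))**2*86 = 86*(10 + sqrt(23))**2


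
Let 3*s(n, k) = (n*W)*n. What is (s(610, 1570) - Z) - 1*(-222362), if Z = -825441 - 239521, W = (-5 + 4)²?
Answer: 4234072/3 ≈ 1.4114e+6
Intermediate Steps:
W = 1 (W = (-1)² = 1)
s(n, k) = n²/3 (s(n, k) = ((n*1)*n)/3 = (n*n)/3 = n²/3)
Z = -1064962
(s(610, 1570) - Z) - 1*(-222362) = ((⅓)*610² - 1*(-1064962)) - 1*(-222362) = ((⅓)*372100 + 1064962) + 222362 = (372100/3 + 1064962) + 222362 = 3566986/3 + 222362 = 4234072/3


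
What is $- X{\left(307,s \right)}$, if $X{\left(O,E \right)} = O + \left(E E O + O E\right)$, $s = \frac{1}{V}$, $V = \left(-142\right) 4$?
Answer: $- \frac{98871499}{322624} \approx -306.46$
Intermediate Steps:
$V = -568$
$s = - \frac{1}{568}$ ($s = \frac{1}{-568} = - \frac{1}{568} \approx -0.0017606$)
$X{\left(O,E \right)} = O + E O + O E^{2}$ ($X{\left(O,E \right)} = O + \left(E^{2} O + E O\right) = O + \left(O E^{2} + E O\right) = O + \left(E O + O E^{2}\right) = O + E O + O E^{2}$)
$- X{\left(307,s \right)} = - 307 \left(1 - \frac{1}{568} + \left(- \frac{1}{568}\right)^{2}\right) = - 307 \left(1 - \frac{1}{568} + \frac{1}{322624}\right) = - \frac{307 \cdot 322057}{322624} = \left(-1\right) \frac{98871499}{322624} = - \frac{98871499}{322624}$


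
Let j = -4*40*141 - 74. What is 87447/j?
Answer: -87447/22634 ≈ -3.8635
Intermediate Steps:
j = -22634 (j = -160*141 - 74 = -22560 - 74 = -22634)
87447/j = 87447/(-22634) = 87447*(-1/22634) = -87447/22634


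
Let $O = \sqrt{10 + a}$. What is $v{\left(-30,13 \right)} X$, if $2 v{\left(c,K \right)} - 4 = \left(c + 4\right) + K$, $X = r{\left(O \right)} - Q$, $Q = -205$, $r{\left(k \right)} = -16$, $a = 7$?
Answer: $- \frac{1701}{2} \approx -850.5$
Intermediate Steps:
$O = \sqrt{17}$ ($O = \sqrt{10 + 7} = \sqrt{17} \approx 4.1231$)
$X = 189$ ($X = -16 - -205 = -16 + 205 = 189$)
$v{\left(c,K \right)} = 4 + \frac{K}{2} + \frac{c}{2}$ ($v{\left(c,K \right)} = 2 + \frac{\left(c + 4\right) + K}{2} = 2 + \frac{\left(4 + c\right) + K}{2} = 2 + \frac{4 + K + c}{2} = 2 + \left(2 + \frac{K}{2} + \frac{c}{2}\right) = 4 + \frac{K}{2} + \frac{c}{2}$)
$v{\left(-30,13 \right)} X = \left(4 + \frac{1}{2} \cdot 13 + \frac{1}{2} \left(-30\right)\right) 189 = \left(4 + \frac{13}{2} - 15\right) 189 = \left(- \frac{9}{2}\right) 189 = - \frac{1701}{2}$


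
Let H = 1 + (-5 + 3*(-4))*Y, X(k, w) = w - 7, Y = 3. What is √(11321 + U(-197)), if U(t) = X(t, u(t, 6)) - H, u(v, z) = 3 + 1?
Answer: 14*√58 ≈ 106.62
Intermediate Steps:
u(v, z) = 4
X(k, w) = -7 + w
H = -50 (H = 1 + (-5 + 3*(-4))*3 = 1 + (-5 - 12)*3 = 1 - 17*3 = 1 - 51 = -50)
U(t) = 47 (U(t) = (-7 + 4) - 1*(-50) = -3 + 50 = 47)
√(11321 + U(-197)) = √(11321 + 47) = √11368 = 14*√58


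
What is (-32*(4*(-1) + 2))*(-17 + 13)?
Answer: -256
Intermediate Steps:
(-32*(4*(-1) + 2))*(-17 + 13) = -32*(-4 + 2)*(-4) = -32*(-2)*(-4) = 64*(-4) = -256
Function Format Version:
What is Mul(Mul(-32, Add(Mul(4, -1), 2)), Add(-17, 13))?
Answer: -256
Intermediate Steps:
Mul(Mul(-32, Add(Mul(4, -1), 2)), Add(-17, 13)) = Mul(Mul(-32, Add(-4, 2)), -4) = Mul(Mul(-32, -2), -4) = Mul(64, -4) = -256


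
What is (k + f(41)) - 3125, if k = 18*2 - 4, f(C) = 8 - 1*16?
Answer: -3101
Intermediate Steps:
f(C) = -8 (f(C) = 8 - 16 = -8)
k = 32 (k = 36 - 4 = 32)
(k + f(41)) - 3125 = (32 - 8) - 3125 = 24 - 3125 = -3101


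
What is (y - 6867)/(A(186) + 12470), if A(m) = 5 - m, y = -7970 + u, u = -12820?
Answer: -27657/12289 ≈ -2.2505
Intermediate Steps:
y = -20790 (y = -7970 - 12820 = -20790)
(y - 6867)/(A(186) + 12470) = (-20790 - 6867)/((5 - 1*186) + 12470) = -27657/((5 - 186) + 12470) = -27657/(-181 + 12470) = -27657/12289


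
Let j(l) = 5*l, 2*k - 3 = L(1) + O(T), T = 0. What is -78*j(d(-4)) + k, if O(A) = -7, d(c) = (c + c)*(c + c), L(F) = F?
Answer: -49923/2 ≈ -24962.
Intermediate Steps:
d(c) = 4*c² (d(c) = (2*c)*(2*c) = 4*c²)
k = -3/2 (k = 3/2 + (1 - 7)/2 = 3/2 + (½)*(-6) = 3/2 - 3 = -3/2 ≈ -1.5000)
-78*j(d(-4)) + k = -390*4*(-4)² - 3/2 = -390*4*16 - 3/2 = -390*64 - 3/2 = -78*320 - 3/2 = -24960 - 3/2 = -49923/2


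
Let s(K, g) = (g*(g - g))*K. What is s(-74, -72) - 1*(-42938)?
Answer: 42938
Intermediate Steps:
s(K, g) = 0 (s(K, g) = (g*0)*K = 0*K = 0)
s(-74, -72) - 1*(-42938) = 0 - 1*(-42938) = 0 + 42938 = 42938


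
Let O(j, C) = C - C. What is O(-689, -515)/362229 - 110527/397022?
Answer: -110527/397022 ≈ -0.27839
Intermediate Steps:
O(j, C) = 0
O(-689, -515)/362229 - 110527/397022 = 0/362229 - 110527/397022 = 0*(1/362229) - 110527*1/397022 = 0 - 110527/397022 = -110527/397022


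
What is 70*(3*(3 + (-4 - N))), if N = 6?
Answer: -1470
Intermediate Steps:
70*(3*(3 + (-4 - N))) = 70*(3*(3 + (-4 - 1*6))) = 70*(3*(3 + (-4 - 6))) = 70*(3*(3 - 10)) = 70*(3*(-7)) = 70*(-21) = -1470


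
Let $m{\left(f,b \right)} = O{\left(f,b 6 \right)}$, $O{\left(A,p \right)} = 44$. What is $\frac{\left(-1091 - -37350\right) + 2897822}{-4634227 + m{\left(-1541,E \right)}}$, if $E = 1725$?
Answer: $- \frac{172593}{272599} \approx -0.63314$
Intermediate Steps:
$m{\left(f,b \right)} = 44$
$\frac{\left(-1091 - -37350\right) + 2897822}{-4634227 + m{\left(-1541,E \right)}} = \frac{\left(-1091 - -37350\right) + 2897822}{-4634227 + 44} = \frac{\left(-1091 + 37350\right) + 2897822}{-4634183} = \left(36259 + 2897822\right) \left(- \frac{1}{4634183}\right) = 2934081 \left(- \frac{1}{4634183}\right) = - \frac{172593}{272599}$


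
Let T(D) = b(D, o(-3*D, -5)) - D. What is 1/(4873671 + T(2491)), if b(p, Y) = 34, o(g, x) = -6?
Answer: 1/4871214 ≈ 2.0529e-7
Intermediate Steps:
T(D) = 34 - D
1/(4873671 + T(2491)) = 1/(4873671 + (34 - 1*2491)) = 1/(4873671 + (34 - 2491)) = 1/(4873671 - 2457) = 1/4871214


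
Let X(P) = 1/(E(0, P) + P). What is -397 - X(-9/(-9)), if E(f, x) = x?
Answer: -795/2 ≈ -397.50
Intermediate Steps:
X(P) = 1/(2*P) (X(P) = 1/(P + P) = 1/(2*P))
-397 - X(-9/(-9)) = -397 - 1/(2*((-9/(-9)))) = -397 - 1/(2*((-9*(-1/9)))) = -397 - 1/(2*1) = -397 - 1/2 = -795/2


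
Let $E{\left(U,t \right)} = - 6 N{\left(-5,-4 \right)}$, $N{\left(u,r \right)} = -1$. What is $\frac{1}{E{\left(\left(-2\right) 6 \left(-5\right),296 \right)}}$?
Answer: $\frac{1}{6} \approx 0.16667$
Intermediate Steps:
$E{\left(U,t \right)} = 6$ ($E{\left(U,t \right)} = \left(-6\right) \left(-1\right) = 6$)
$\frac{1}{E{\left(\left(-2\right) 6 \left(-5\right),296 \right)}} = \frac{1}{6}$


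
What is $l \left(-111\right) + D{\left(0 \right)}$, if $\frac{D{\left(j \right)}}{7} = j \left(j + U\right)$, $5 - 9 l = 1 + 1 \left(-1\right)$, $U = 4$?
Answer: $- \frac{185}{3} \approx -61.667$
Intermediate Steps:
$l = \frac{5}{9}$ ($l = \frac{5}{9} - \frac{1 + 1 \left(-1\right)}{9} = \frac{5}{9} - \frac{1 - 1}{9} = \frac{5}{9} - 0 = \frac{5}{9} + 0 = \frac{5}{9} \approx 0.55556$)
$D{\left(j \right)} = 7 j \left(4 + j\right)$ ($D{\left(j \right)} = 7 j \left(j + 4\right) = 7 j \left(4 + j\right)$)
$l \left(-111\right) + D{\left(0 \right)} = \frac{5}{9} \left(-111\right) + 7 \cdot 0 \left(4 + 0\right) = - \frac{185}{3} + 7 \cdot 0 \cdot 4 = - \frac{185}{3} + 0 = - \frac{185}{3}$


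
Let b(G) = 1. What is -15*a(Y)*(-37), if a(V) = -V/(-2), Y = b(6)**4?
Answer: 555/2 ≈ 277.50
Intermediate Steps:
Y = 1 (Y = 1**4 = 1)
a(V) = V/2 (a(V) = -V*(-1/2) = V/2)
-15*a(Y)*(-37) = -15/2*(-37) = 555/2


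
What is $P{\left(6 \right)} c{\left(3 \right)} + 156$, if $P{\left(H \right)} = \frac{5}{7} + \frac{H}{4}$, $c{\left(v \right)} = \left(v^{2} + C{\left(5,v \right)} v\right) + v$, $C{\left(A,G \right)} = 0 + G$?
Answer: $\frac{405}{2} \approx 202.5$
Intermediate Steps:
$C{\left(A,G \right)} = G$
$c{\left(v \right)} = v + 2 v^{2}$ ($c{\left(v \right)} = \left(v^{2} + v v\right) + v = \left(v^{2} + v^{2}\right) + v = 2 v^{2} + v = v + 2 v^{2}$)
$P{\left(H \right)} = \frac{5}{7} + \frac{H}{4}$ ($P{\left(H \right)} = 5 \cdot \frac{1}{7} + H \frac{1}{4} = \frac{5}{7} + \frac{H}{4}$)
$P{\left(6 \right)} c{\left(3 \right)} + 156 = \left(\frac{5}{7} + \frac{1}{4} \cdot 6\right) 3 \left(1 + 2 \cdot 3\right) + 156 = \left(\frac{5}{7} + \frac{3}{2}\right) 3 \left(1 + 6\right) + 156 = \frac{31 \cdot 3 \cdot 7}{14} + 156 = \frac{31}{14} \cdot 21 + 156 = \frac{93}{2} + 156 = \frac{405}{2}$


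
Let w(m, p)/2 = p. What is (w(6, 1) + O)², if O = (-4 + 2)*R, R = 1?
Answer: 0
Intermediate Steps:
w(m, p) = 2*p
O = -2 (O = (-4 + 2)*1 = -2*1 = -2)
(w(6, 1) + O)² = (2*1 - 2)² = (2 - 2)² = 0² = 0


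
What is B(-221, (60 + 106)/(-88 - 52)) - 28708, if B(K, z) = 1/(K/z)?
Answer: -444112677/15470 ≈ -28708.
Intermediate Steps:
B(K, z) = z/K
B(-221, (60 + 106)/(-88 - 52)) - 28708 = ((60 + 106)/(-88 - 52))/(-221) - 28708 = (166/(-140))*(-1/221) - 28708 = (166*(-1/140))*(-1/221) - 28708 = -83/70*(-1/221) - 28708 = 83/15470 - 28708 = -444112677/15470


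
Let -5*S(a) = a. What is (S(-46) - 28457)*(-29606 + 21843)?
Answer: 1104201357/5 ≈ 2.2084e+8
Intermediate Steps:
S(a) = -a/5
(S(-46) - 28457)*(-29606 + 21843) = (-⅕*(-46) - 28457)*(-29606 + 21843) = (46/5 - 28457)*(-7763) = -142239/5*(-7763) = 1104201357/5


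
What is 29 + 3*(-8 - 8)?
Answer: -19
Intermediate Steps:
29 + 3*(-8 - 8) = 29 + 3*(-16) = 29 - 48 = -19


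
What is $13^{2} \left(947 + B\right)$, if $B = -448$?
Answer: $84331$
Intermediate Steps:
$13^{2} \left(947 + B\right) = 13^{2} \left(947 - 448\right) = 169 \cdot 499 = 84331$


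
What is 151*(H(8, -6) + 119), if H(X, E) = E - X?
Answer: 15855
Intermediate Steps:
151*(H(8, -6) + 119) = 151*((-6 - 1*8) + 119) = 151*((-6 - 8) + 119) = 151*(-14 + 119) = 151*105 = 15855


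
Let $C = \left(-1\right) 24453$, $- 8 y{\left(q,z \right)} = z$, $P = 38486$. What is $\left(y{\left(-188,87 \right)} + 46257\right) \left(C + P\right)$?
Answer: $\frac{5191774977}{8} \approx 6.4897 \cdot 10^{8}$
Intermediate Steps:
$y{\left(q,z \right)} = - \frac{z}{8}$
$C = -24453$
$\left(y{\left(-188,87 \right)} + 46257\right) \left(C + P\right) = \left(\left(- \frac{1}{8}\right) 87 + 46257\right) \left(-24453 + 38486\right) = \left(- \frac{87}{8} + 46257\right) 14033 = \frac{369969}{8} \cdot 14033 = \frac{5191774977}{8}$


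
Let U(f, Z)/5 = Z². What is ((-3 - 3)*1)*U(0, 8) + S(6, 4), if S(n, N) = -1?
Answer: -1921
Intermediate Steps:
U(f, Z) = 5*Z²
((-3 - 3)*1)*U(0, 8) + S(6, 4) = ((-3 - 3)*1)*(5*8²) - 1 = (-6*1)*(5*64) - 1 = -6*320 - 1 = -1920 - 1 = -1921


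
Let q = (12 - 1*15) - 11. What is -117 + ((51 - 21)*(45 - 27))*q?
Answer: -7677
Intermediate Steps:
q = -14 (q = (12 - 15) - 11 = -3 - 11 = -14)
-117 + ((51 - 21)*(45 - 27))*q = -117 + ((51 - 21)*(45 - 27))*(-14) = -117 + (30*18)*(-14) = -117 + 540*(-14) = -117 - 7560 = -7677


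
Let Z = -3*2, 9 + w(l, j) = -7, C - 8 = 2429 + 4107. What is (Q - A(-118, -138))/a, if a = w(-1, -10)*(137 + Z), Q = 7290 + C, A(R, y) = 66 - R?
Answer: -6825/1048 ≈ -6.5124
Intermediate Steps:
C = 6544 (C = 8 + (2429 + 4107) = 8 + 6536 = 6544)
w(l, j) = -16 (w(l, j) = -9 - 7 = -16)
Z = -6
Q = 13834 (Q = 7290 + 6544 = 13834)
a = -2096 (a = -16*(137 - 6) = -16*131 = -2096)
(Q - A(-118, -138))/a = (13834 - (66 - 1*(-118)))/(-2096) = (13834 - (66 + 118))*(-1/2096) = (13834 - 1*184)*(-1/2096) = (13834 - 184)*(-1/2096) = 13650*(-1/2096) = -6825/1048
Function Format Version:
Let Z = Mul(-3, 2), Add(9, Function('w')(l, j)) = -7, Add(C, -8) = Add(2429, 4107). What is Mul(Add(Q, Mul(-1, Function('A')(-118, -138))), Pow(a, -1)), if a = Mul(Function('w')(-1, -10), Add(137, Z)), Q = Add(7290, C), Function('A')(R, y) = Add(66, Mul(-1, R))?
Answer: Rational(-6825, 1048) ≈ -6.5124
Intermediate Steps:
C = 6544 (C = Add(8, Add(2429, 4107)) = Add(8, 6536) = 6544)
Function('w')(l, j) = -16 (Function('w')(l, j) = Add(-9, -7) = -16)
Z = -6
Q = 13834 (Q = Add(7290, 6544) = 13834)
a = -2096 (a = Mul(-16, Add(137, -6)) = Mul(-16, 131) = -2096)
Mul(Add(Q, Mul(-1, Function('A')(-118, -138))), Pow(a, -1)) = Mul(Add(13834, Mul(-1, Add(66, Mul(-1, -118)))), Pow(-2096, -1)) = Mul(Add(13834, Mul(-1, Add(66, 118))), Rational(-1, 2096)) = Mul(Add(13834, Mul(-1, 184)), Rational(-1, 2096)) = Mul(Add(13834, -184), Rational(-1, 2096)) = Mul(13650, Rational(-1, 2096)) = Rational(-6825, 1048)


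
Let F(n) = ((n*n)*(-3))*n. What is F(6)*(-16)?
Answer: 10368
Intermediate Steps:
F(n) = -3*n**3 (F(n) = (n**2*(-3))*n = (-3*n**2)*n = -3*n**3)
F(6)*(-16) = -3*6**3*(-16) = -3*216*(-16) = -648*(-16) = 10368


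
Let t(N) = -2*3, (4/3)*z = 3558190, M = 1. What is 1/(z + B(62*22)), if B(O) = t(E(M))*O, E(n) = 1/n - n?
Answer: 2/5320917 ≈ 3.7588e-7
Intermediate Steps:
z = 5337285/2 (z = (¾)*3558190 = 5337285/2 ≈ 2.6686e+6)
t(N) = -6
B(O) = -6*O
1/(z + B(62*22)) = 1/(5337285/2 - 372*22) = 1/(5337285/2 - 6*1364) = 1/(5337285/2 - 8184) = 1/(5320917/2) = 2/5320917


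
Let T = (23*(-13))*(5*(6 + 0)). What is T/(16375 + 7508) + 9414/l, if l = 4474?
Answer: 30783797/17808757 ≈ 1.7286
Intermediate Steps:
T = -8970 (T = -1495*6 = -299*30 = -8970)
T/(16375 + 7508) + 9414/l = -8970/(16375 + 7508) + 9414/4474 = -8970/23883 + 9414*(1/4474) = -8970*1/23883 + 4707/2237 = -2990/7961 + 4707/2237 = 30783797/17808757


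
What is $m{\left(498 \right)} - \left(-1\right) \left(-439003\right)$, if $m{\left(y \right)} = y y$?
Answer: $-190999$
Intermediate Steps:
$m{\left(y \right)} = y^{2}$
$m{\left(498 \right)} - \left(-1\right) \left(-439003\right) = 498^{2} - \left(-1\right) \left(-439003\right) = 248004 - 439003 = -190999$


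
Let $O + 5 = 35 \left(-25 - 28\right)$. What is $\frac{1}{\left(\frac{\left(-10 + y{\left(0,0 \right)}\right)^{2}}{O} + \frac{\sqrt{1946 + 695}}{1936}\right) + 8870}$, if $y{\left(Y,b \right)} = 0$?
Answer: $\frac{287539551171840}{2550460359755724391} - \frac{16744464 \sqrt{2641}}{2550460359755724391} \approx 0.00011274$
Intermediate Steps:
$O = -1860$ ($O = -5 + 35 \left(-25 - 28\right) = -5 + 35 \left(-53\right) = -5 - 1855 = -1860$)
$\frac{1}{\left(\frac{\left(-10 + y{\left(0,0 \right)}\right)^{2}}{O} + \frac{\sqrt{1946 + 695}}{1936}\right) + 8870} = \frac{1}{\left(\frac{\left(-10 + 0\right)^{2}}{-1860} + \frac{\sqrt{1946 + 695}}{1936}\right) + 8870} = \frac{1}{\left(\left(-10\right)^{2} \left(- \frac{1}{1860}\right) + \sqrt{2641} \cdot \frac{1}{1936}\right) + 8870} = \frac{1}{\left(100 \left(- \frac{1}{1860}\right) + \frac{\sqrt{2641}}{1936}\right) + 8870} = \frac{1}{\left(- \frac{5}{93} + \frac{\sqrt{2641}}{1936}\right) + 8870} = \frac{1}{\frac{824905}{93} + \frac{\sqrt{2641}}{1936}}$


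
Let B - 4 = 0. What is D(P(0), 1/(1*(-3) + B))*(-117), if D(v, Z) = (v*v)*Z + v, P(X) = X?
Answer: 0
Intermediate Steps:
B = 4 (B = 4 + 0 = 4)
D(v, Z) = v + Z*v**2 (D(v, Z) = v**2*Z + v = Z*v**2 + v = v + Z*v**2)
D(P(0), 1/(1*(-3) + B))*(-117) = (0*(1 + 0/(1*(-3) + 4)))*(-117) = (0*(1 + 0/(-3 + 4)))*(-117) = (0*(1 + 0/1))*(-117) = (0*(1 + 1*0))*(-117) = (0*(1 + 0))*(-117) = (0*1)*(-117) = 0*(-117) = 0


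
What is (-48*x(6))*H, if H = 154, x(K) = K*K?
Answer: -266112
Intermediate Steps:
x(K) = K**2
(-48*x(6))*H = -48*6**2*154 = -48*36*154 = -1728*154 = -266112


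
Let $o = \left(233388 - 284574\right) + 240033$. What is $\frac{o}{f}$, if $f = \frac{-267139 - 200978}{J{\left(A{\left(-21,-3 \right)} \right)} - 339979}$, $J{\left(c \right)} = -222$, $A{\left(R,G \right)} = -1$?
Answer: $\frac{7138437583}{52013} \approx 1.3724 \cdot 10^{5}$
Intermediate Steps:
$f = \frac{468117}{340201}$ ($f = \frac{-267139 - 200978}{-222 - 339979} = - \frac{468117}{-340201} = \left(-468117\right) \left(- \frac{1}{340201}\right) = \frac{468117}{340201} \approx 1.376$)
$o = 188847$ ($o = -51186 + 240033 = 188847$)
$\frac{o}{f} = \frac{188847}{\frac{468117}{340201}} = 188847 \cdot \frac{340201}{468117} = \frac{7138437583}{52013}$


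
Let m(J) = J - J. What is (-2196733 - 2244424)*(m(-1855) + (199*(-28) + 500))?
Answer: 22525548304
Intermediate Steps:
m(J) = 0
(-2196733 - 2244424)*(m(-1855) + (199*(-28) + 500)) = (-2196733 - 2244424)*(0 + (199*(-28) + 500)) = -4441157*(0 + (-5572 + 500)) = -4441157*(0 - 5072) = -4441157*(-5072) = 22525548304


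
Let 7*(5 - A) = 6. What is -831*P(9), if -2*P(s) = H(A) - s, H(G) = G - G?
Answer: -7479/2 ≈ -3739.5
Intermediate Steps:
A = 29/7 (A = 5 - ⅐*6 = 5 - 6/7 = 29/7 ≈ 4.1429)
H(G) = 0
P(s) = s/2 (P(s) = -(0 - s)/2 = -(-1)*s/2 = s/2)
-831*P(9) = -831*9/2 = -7479/2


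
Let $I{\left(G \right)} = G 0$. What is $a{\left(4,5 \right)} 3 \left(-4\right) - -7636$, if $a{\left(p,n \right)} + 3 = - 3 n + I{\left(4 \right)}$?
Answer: $7852$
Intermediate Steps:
$I{\left(G \right)} = 0$
$a{\left(p,n \right)} = -3 - 3 n$ ($a{\left(p,n \right)} = -3 + \left(- 3 n + 0\right) = -3 - 3 n$)
$a{\left(4,5 \right)} 3 \left(-4\right) - -7636 = \left(-3 - 15\right) 3 \left(-4\right) - -7636 = \left(-3 - 15\right) 3 \left(-4\right) + 7636 = \left(-18\right) 3 \left(-4\right) + 7636 = \left(-54\right) \left(-4\right) + 7636 = 216 + 7636 = 7852$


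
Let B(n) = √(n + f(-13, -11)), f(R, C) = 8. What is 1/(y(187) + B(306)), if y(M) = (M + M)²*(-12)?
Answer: -839256/1408701266915 - √314/2817402533830 ≈ -5.9577e-7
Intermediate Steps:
y(M) = -48*M² (y(M) = (2*M)²*(-12) = (4*M²)*(-12) = -48*M²)
B(n) = √(8 + n) (B(n) = √(n + 8) = √(8 + n))
1/(y(187) + B(306)) = 1/(-48*187² + √(8 + 306)) = 1/(-48*34969 + √314) = 1/(-1678512 + √314)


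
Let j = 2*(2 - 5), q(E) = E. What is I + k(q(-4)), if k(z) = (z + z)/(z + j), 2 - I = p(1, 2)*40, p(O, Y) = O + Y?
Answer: -586/5 ≈ -117.20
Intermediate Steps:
j = -6 (j = 2*(-3) = -6)
I = -118 (I = 2 - (1 + 2)*40 = 2 - 3*40 = 2 - 1*120 = 2 - 120 = -118)
k(z) = 2*z/(-6 + z) (k(z) = (z + z)/(z - 6) = (2*z)/(-6 + z) = 2*z/(-6 + z))
I + k(q(-4)) = -118 + 2*(-4)/(-6 - 4) = -118 + 2*(-4)/(-10) = -118 + 2*(-4)*(-1/10) = -118 + 4/5 = -586/5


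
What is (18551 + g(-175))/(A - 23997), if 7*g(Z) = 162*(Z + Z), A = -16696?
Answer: -10451/40693 ≈ -0.25683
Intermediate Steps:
g(Z) = 324*Z/7 (g(Z) = (162*(Z + Z))/7 = (162*(2*Z))/7 = (324*Z)/7 = 324*Z/7)
(18551 + g(-175))/(A - 23997) = (18551 + (324/7)*(-175))/(-16696 - 23997) = (18551 - 8100)/(-40693) = 10451*(-1/40693) = -10451/40693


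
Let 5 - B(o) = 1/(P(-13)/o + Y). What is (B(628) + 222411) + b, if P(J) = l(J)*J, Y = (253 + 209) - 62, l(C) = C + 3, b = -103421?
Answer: 14953506361/125665 ≈ 1.1900e+5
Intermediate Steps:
l(C) = 3 + C
Y = 400 (Y = 462 - 62 = 400)
P(J) = J*(3 + J) (P(J) = (3 + J)*J = J*(3 + J))
B(o) = 5 - 1/(400 + 130/o) (B(o) = 5 - 1/((-13*(3 - 13))/o + 400) = 5 - 1/((-13*(-10))/o + 400) = 5 - 1/(130/o + 400) = 5 - 1/(400 + 130/o))
(B(628) + 222411) + b = ((650 + 1999*628)/(10*(13 + 40*628)) + 222411) - 103421 = ((650 + 1255372)/(10*(13 + 25120)) + 222411) - 103421 = ((1/10)*1256022/25133 + 222411) - 103421 = ((1/10)*(1/25133)*1256022 + 222411) - 103421 = (628011/125665 + 222411) - 103421 = 27949906326/125665 - 103421 = 14953506361/125665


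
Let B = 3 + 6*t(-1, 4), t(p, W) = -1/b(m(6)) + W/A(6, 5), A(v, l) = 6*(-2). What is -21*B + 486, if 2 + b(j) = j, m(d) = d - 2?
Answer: 528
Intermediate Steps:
m(d) = -2 + d
b(j) = -2 + j
A(v, l) = -12
t(p, W) = -½ - W/12 (t(p, W) = -1/(-2 + (-2 + 6)) + W/(-12) = -1/(-2 + 4) + W*(-1/12) = -1/2 - W/12 = -1*½ - W/12 = -½ - W/12)
B = -2 (B = 3 + 6*(-½ - 1/12*4) = 3 + 6*(-½ - ⅓) = 3 + 6*(-⅚) = 3 - 5 = -2)
-21*B + 486 = -21*(-2) + 486 = 42 + 486 = 528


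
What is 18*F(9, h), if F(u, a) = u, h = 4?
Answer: 162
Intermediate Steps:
18*F(9, h) = 18*9 = 162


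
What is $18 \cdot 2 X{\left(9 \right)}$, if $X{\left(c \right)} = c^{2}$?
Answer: $2916$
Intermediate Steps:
$18 \cdot 2 X{\left(9 \right)} = 18 \cdot 2 \cdot 9^{2} = 36 \cdot 81 = 2916$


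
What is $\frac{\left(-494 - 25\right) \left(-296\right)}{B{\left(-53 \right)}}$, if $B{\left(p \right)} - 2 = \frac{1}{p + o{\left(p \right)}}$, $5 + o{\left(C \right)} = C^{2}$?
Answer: $\frac{422619624}{5503} \approx 76798.0$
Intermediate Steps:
$o{\left(C \right)} = -5 + C^{2}$
$B{\left(p \right)} = 2 + \frac{1}{-5 + p + p^{2}}$ ($B{\left(p \right)} = 2 + \frac{1}{p + \left(-5 + p^{2}\right)} = 2 + \frac{1}{-5 + p + p^{2}}$)
$\frac{\left(-494 - 25\right) \left(-296\right)}{B{\left(-53 \right)}} = \frac{\left(-494 - 25\right) \left(-296\right)}{\frac{1}{-5 - 53 + \left(-53\right)^{2}} \left(-9 + 2 \left(-53\right) + 2 \left(-53\right)^{2}\right)} = \frac{\left(-519\right) \left(-296\right)}{\frac{1}{-5 - 53 + 2809} \left(-9 - 106 + 2 \cdot 2809\right)} = \frac{153624}{\frac{1}{2751} \left(-9 - 106 + 5618\right)} = \frac{153624}{\frac{1}{2751} \cdot 5503} = \frac{153624}{\frac{5503}{2751}} = 153624 \cdot \frac{2751}{5503} = \frac{422619624}{5503}$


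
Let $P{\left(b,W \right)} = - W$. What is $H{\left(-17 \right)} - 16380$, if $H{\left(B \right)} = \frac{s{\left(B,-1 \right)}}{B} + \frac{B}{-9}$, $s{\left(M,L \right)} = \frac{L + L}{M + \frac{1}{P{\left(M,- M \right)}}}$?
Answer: $- \frac{21373444}{1305} \approx -16378.0$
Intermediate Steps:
$s{\left(M,L \right)} = \frac{2 L}{M + \frac{1}{M}}$ ($s{\left(M,L \right)} = \frac{L + L}{M + \frac{1}{\left(-1\right) \left(- M\right)}} = \frac{2 L}{M + \frac{1}{M}}$)
$H{\left(B \right)} = - \frac{2}{1 + B^{2}} - \frac{B}{9}$ ($H{\left(B \right)} = \frac{2 \left(-1\right) B \frac{1}{1 + B^{2}}}{B} + \frac{B}{-9} = \frac{\left(-2\right) B \frac{1}{1 + B^{2}}}{B} + B \left(- \frac{1}{9}\right) = - \frac{2}{1 + B^{2}} - \frac{B}{9}$)
$H{\left(-17 \right)} - 16380 = \frac{-18 - -17 - \left(-17\right)^{3}}{9 \left(1 + \left(-17\right)^{2}\right)} - 16380 = \frac{-18 + 17 - -4913}{9 \left(1 + 289\right)} - 16380 = \frac{-18 + 17 + 4913}{9 \cdot 290} - 16380 = \frac{1}{9} \cdot \frac{1}{290} \cdot 4912 - 16380 = \frac{2456}{1305} - 16380 = - \frac{21373444}{1305}$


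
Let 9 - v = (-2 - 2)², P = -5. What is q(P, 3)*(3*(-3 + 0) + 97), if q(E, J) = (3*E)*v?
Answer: 9240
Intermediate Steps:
v = -7 (v = 9 - (-2 - 2)² = 9 - 1*(-4)² = 9 - 1*16 = 9 - 16 = -7)
q(E, J) = -21*E (q(E, J) = (3*E)*(-7) = -21*E)
q(P, 3)*(3*(-3 + 0) + 97) = (-21*(-5))*(3*(-3 + 0) + 97) = 105*(3*(-3) + 97) = 105*(-9 + 97) = 105*88 = 9240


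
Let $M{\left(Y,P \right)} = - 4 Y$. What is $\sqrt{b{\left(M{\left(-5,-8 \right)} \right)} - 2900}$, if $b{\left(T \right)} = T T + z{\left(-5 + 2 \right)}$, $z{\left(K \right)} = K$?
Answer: $i \sqrt{2503} \approx 50.03 i$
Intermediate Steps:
$b{\left(T \right)} = -3 + T^{2}$ ($b{\left(T \right)} = T T + \left(-5 + 2\right) = T^{2} - 3 = -3 + T^{2}$)
$\sqrt{b{\left(M{\left(-5,-8 \right)} \right)} - 2900} = \sqrt{\left(-3 + \left(\left(-4\right) \left(-5\right)\right)^{2}\right) - 2900} = \sqrt{\left(-3 + 20^{2}\right) - 2900} = \sqrt{\left(-3 + 400\right) - 2900} = \sqrt{397 - 2900} = \sqrt{-2503} = i \sqrt{2503}$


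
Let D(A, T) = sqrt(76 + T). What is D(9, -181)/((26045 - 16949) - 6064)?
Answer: I*sqrt(105)/3032 ≈ 0.0033796*I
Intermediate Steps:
D(9, -181)/((26045 - 16949) - 6064) = sqrt(76 - 181)/((26045 - 16949) - 6064) = sqrt(-105)/(9096 - 6064) = (I*sqrt(105))/3032 = (I*sqrt(105))*(1/3032) = I*sqrt(105)/3032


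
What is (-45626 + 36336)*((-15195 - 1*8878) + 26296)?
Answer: -20651670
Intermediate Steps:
(-45626 + 36336)*((-15195 - 1*8878) + 26296) = -9290*((-15195 - 8878) + 26296) = -9290*(-24073 + 26296) = -9290*2223 = -20651670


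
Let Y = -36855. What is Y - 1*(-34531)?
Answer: -2324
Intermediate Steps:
Y - 1*(-34531) = -36855 - 1*(-34531) = -36855 + 34531 = -2324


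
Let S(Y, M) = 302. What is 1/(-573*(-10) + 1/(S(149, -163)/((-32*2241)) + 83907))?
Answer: 3008569241/17239101786786 ≈ 0.00017452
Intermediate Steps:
1/(-573*(-10) + 1/(S(149, -163)/((-32*2241)) + 83907)) = 1/(-573*(-10) + 1/(302/((-32*2241)) + 83907)) = 1/(5730 + 1/(302/(-71712) + 83907)) = 1/(5730 + 1/(302*(-1/71712) + 83907)) = 1/(5730 + 1/(-151/35856 + 83907)) = 1/(5730 + 1/(3008569241/35856)) = 1/(5730 + 35856/3008569241) = 1/(17239101786786/3008569241) = 3008569241/17239101786786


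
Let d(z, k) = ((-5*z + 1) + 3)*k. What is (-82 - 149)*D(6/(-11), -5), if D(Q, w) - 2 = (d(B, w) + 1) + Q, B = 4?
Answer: -19047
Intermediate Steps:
d(z, k) = k*(4 - 5*z) (d(z, k) = ((1 - 5*z) + 3)*k = (4 - 5*z)*k = k*(4 - 5*z))
D(Q, w) = 3 + Q - 16*w (D(Q, w) = 2 + ((w*(4 - 5*4) + 1) + Q) = 2 + ((w*(4 - 20) + 1) + Q) = 2 + ((w*(-16) + 1) + Q) = 2 + ((-16*w + 1) + Q) = 2 + ((1 - 16*w) + Q) = 2 + (1 + Q - 16*w) = 3 + Q - 16*w)
(-82 - 149)*D(6/(-11), -5) = (-82 - 149)*(3 + 6/(-11) - 16*(-5)) = -231*(3 + 6*(-1/11) + 80) = -231*(3 - 6/11 + 80) = -231*907/11 = -19047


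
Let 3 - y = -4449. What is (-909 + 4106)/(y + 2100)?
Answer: 3197/6552 ≈ 0.48794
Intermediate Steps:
y = 4452 (y = 3 - 1*(-4449) = 3 + 4449 = 4452)
(-909 + 4106)/(y + 2100) = (-909 + 4106)/(4452 + 2100) = 3197/6552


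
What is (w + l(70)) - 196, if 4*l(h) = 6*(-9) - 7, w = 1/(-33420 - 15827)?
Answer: -41613719/196988 ≈ -211.25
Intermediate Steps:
w = -1/49247 (w = 1/(-49247) = -1/49247 ≈ -2.0306e-5)
l(h) = -61/4 (l(h) = (6*(-9) - 7)/4 = (-54 - 7)/4 = (¼)*(-61) = -61/4)
(w + l(70)) - 196 = (-1/49247 - 61/4) - 196 = -3004071/196988 - 196 = -41613719/196988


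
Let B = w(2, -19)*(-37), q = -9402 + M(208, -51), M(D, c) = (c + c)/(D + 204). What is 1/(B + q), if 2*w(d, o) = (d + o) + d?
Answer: -103/939849 ≈ -0.00010959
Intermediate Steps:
w(d, o) = d + o/2 (w(d, o) = ((d + o) + d)/2 = (o + 2*d)/2 = d + o/2)
M(D, c) = 2*c/(204 + D) (M(D, c) = (2*c)/(204 + D) = 2*c/(204 + D))
q = -1936863/206 (q = -9402 + 2*(-51)/(204 + 208) = -9402 + 2*(-51)/412 = -9402 + 2*(-51)*(1/412) = -9402 - 51/206 = -1936863/206 ≈ -9402.3)
B = 555/2 (B = (2 + (1/2)*(-19))*(-37) = (2 - 19/2)*(-37) = -15/2*(-37) = 555/2 ≈ 277.50)
1/(B + q) = 1/(555/2 - 1936863/206) = 1/(-939849/103) = -103/939849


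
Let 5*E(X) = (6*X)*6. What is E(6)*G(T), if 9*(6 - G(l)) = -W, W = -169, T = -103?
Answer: -552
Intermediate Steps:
E(X) = 36*X/5 (E(X) = ((6*X)*6)/5 = (36*X)/5 = 36*X/5)
G(l) = -115/9 (G(l) = 6 - (-1)*(-169)/9 = 6 - ⅑*169 = 6 - 169/9 = -115/9)
E(6)*G(T) = ((36/5)*6)*(-115/9) = (216/5)*(-115/9) = -552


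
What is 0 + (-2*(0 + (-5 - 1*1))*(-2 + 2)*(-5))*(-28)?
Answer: 0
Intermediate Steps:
0 + (-2*(0 + (-5 - 1*1))*(-2 + 2)*(-5))*(-28) = 0 + (-2*(0 + (-5 - 1))*0*(-5))*(-28) = 0 + (-2*(0 - 6)*0*(-5))*(-28) = 0 + (-(-12)*0*(-5))*(-28) = 0 + (-2*0*(-5))*(-28) = 0 + (0*(-5))*(-28) = 0 + 0*(-28) = 0 + 0 = 0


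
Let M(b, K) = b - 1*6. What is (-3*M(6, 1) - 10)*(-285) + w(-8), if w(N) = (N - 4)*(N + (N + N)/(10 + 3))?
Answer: 38490/13 ≈ 2960.8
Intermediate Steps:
M(b, K) = -6 + b (M(b, K) = b - 6 = -6 + b)
w(N) = 15*N*(-4 + N)/13 (w(N) = (-4 + N)*(N + (2*N)/13) = (-4 + N)*(N + (2*N)*(1/13)) = (-4 + N)*(N + 2*N/13) = (-4 + N)*(15*N/13) = 15*N*(-4 + N)/13)
(-3*M(6, 1) - 10)*(-285) + w(-8) = (-3*(-6 + 6) - 10)*(-285) + (15/13)*(-8)*(-4 - 8) = (-3*0 - 10)*(-285) + (15/13)*(-8)*(-12) = (0 - 10)*(-285) + 1440/13 = -10*(-285) + 1440/13 = 2850 + 1440/13 = 38490/13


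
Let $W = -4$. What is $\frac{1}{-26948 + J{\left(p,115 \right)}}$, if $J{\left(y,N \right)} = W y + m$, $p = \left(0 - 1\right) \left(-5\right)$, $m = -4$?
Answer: $- \frac{1}{26972} \approx -3.7075 \cdot 10^{-5}$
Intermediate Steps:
$p = 5$ ($p = \left(-1\right) \left(-5\right) = 5$)
$J{\left(y,N \right)} = -4 - 4 y$ ($J{\left(y,N \right)} = - 4 y - 4 = -4 - 4 y$)
$\frac{1}{-26948 + J{\left(p,115 \right)}} = \frac{1}{-26948 - 24} = \frac{1}{-26972} = - \frac{1}{26972}$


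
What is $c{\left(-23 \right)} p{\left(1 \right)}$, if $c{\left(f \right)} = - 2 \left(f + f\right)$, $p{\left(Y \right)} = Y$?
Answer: $92$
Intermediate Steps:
$c{\left(f \right)} = - 4 f$ ($c{\left(f \right)} = - 2 \cdot 2 f = - 4 f$)
$c{\left(-23 \right)} p{\left(1 \right)} = \left(-4\right) \left(-23\right) 1 = 92 \cdot 1 = 92$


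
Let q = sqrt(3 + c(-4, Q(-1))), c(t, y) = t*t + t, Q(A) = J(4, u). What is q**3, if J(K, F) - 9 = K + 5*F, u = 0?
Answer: 15*sqrt(15) ≈ 58.095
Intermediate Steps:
J(K, F) = 9 + K + 5*F (J(K, F) = 9 + (K + 5*F) = 9 + K + 5*F)
Q(A) = 13 (Q(A) = 9 + 4 + 5*0 = 9 + 4 + 0 = 13)
c(t, y) = t + t**2 (c(t, y) = t**2 + t = t + t**2)
q = sqrt(15) (q = sqrt(3 - 4*(1 - 4)) = sqrt(3 - 4*(-3)) = sqrt(3 + 12) = sqrt(15) ≈ 3.8730)
q**3 = (sqrt(15))**3 = 15*sqrt(15)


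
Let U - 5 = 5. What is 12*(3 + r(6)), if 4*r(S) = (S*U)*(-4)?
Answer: -684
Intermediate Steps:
U = 10 (U = 5 + 5 = 10)
r(S) = -10*S (r(S) = ((S*10)*(-4))/4 = ((10*S)*(-4))/4 = (-40*S)/4 = -10*S)
12*(3 + r(6)) = 12*(3 - 10*6) = 12*(3 - 60) = 12*(-57) = -684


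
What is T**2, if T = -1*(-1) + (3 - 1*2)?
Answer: 4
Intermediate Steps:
T = 2 (T = 1 + (3 - 2) = 1 + 1 = 2)
T**2 = 2**2 = 4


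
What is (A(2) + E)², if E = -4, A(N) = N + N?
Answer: 0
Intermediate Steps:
A(N) = 2*N
(A(2) + E)² = (2*2 - 4)² = (4 - 4)² = 0² = 0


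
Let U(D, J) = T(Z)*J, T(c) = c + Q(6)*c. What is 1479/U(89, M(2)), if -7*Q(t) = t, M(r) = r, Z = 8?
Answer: 10353/16 ≈ 647.06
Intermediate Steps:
Q(t) = -t/7
T(c) = c/7 (T(c) = c + (-1/7*6)*c = c - 6*c/7 = c/7)
U(D, J) = 8*J/7 (U(D, J) = ((1/7)*8)*J = 8*J/7)
1479/U(89, M(2)) = 1479/(((8/7)*2)) = 1479/(16/7) = 1479*(7/16) = 10353/16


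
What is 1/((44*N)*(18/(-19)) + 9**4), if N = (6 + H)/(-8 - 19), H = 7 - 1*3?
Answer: 57/374857 ≈ 0.00015206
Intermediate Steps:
H = 4 (H = 7 - 3 = 4)
N = -10/27 (N = (6 + 4)/(-8 - 19) = 10/(-27) = 10*(-1/27) = -10/27 ≈ -0.37037)
1/((44*N)*(18/(-19)) + 9**4) = 1/((44*(-10/27))*(18/(-19)) + 9**4) = 1/(-880*(-1)/(3*19) + 6561) = 1/(-440/27*(-18/19) + 6561) = 1/(880/57 + 6561) = 1/(374857/57) = 57/374857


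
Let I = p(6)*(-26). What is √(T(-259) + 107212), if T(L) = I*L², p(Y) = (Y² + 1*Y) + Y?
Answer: 14*I*√426581 ≈ 9143.8*I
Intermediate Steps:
p(Y) = Y² + 2*Y (p(Y) = (Y² + Y) + Y = (Y + Y²) + Y = Y² + 2*Y)
I = -1248 (I = (6*(2 + 6))*(-26) = (6*8)*(-26) = 48*(-26) = -1248)
T(L) = -1248*L²
√(T(-259) + 107212) = √(-1248*(-259)² + 107212) = √(-1248*67081 + 107212) = √(-83717088 + 107212) = √(-83609876) = 14*I*√426581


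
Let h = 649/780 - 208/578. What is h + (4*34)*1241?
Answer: 38045592361/225420 ≈ 1.6878e+5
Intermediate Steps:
h = 106441/225420 (h = 649*(1/780) - 208*1/578 = 649/780 - 104/289 = 106441/225420 ≈ 0.47219)
h + (4*34)*1241 = 106441/225420 + (4*34)*1241 = 106441/225420 + 136*1241 = 106441/225420 + 168776 = 38045592361/225420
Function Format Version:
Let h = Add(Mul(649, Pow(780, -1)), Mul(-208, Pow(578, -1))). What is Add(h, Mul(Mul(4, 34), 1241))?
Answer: Rational(38045592361, 225420) ≈ 1.6878e+5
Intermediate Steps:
h = Rational(106441, 225420) (h = Add(Mul(649, Rational(1, 780)), Mul(-208, Rational(1, 578))) = Add(Rational(649, 780), Rational(-104, 289)) = Rational(106441, 225420) ≈ 0.47219)
Add(h, Mul(Mul(4, 34), 1241)) = Add(Rational(106441, 225420), Mul(Mul(4, 34), 1241)) = Add(Rational(106441, 225420), Mul(136, 1241)) = Add(Rational(106441, 225420), 168776) = Rational(38045592361, 225420)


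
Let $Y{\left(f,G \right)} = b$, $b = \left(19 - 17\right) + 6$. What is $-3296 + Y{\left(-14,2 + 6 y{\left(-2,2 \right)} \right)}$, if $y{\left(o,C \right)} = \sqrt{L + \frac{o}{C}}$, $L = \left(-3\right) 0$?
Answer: $-3288$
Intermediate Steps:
$L = 0$
$y{\left(o,C \right)} = \sqrt{\frac{o}{C}}$ ($y{\left(o,C \right)} = \sqrt{0 + \frac{o}{C}} = \sqrt{\frac{o}{C}}$)
$b = 8$ ($b = 2 + 6 = 8$)
$Y{\left(f,G \right)} = 8$
$-3296 + Y{\left(-14,2 + 6 y{\left(-2,2 \right)} \right)} = -3296 + 8 = -3288$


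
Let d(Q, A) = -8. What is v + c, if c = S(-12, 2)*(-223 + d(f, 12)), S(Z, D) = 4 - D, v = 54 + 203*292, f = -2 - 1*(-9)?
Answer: 58868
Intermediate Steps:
f = 7 (f = -2 + 9 = 7)
v = 59330 (v = 54 + 59276 = 59330)
c = -462 (c = (4 - 1*2)*(-223 - 8) = (4 - 2)*(-231) = 2*(-231) = -462)
v + c = 59330 - 462 = 58868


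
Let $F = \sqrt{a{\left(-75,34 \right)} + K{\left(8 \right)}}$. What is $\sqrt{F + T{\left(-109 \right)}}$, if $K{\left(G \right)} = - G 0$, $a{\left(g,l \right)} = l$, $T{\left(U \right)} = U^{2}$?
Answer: $\sqrt{11881 + \sqrt{34}} \approx 109.03$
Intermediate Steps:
$K{\left(G \right)} = 0$ ($K{\left(G \right)} = \left(-1\right) 0 = 0$)
$F = \sqrt{34}$ ($F = \sqrt{34 + 0} = \sqrt{34} \approx 5.8309$)
$\sqrt{F + T{\left(-109 \right)}} = \sqrt{\sqrt{34} + \left(-109\right)^{2}} = \sqrt{\sqrt{34} + 11881} = \sqrt{11881 + \sqrt{34}}$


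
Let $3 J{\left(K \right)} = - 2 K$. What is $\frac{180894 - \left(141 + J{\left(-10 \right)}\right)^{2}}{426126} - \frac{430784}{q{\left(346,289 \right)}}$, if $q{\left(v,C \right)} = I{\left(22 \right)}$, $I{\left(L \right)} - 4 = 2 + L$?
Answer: $- \frac{13323179635}{865998} \approx -15385.0$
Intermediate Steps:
$I{\left(L \right)} = 6 + L$ ($I{\left(L \right)} = 4 + \left(2 + L\right) = 6 + L$)
$J{\left(K \right)} = - \frac{2 K}{3}$ ($J{\left(K \right)} = \frac{\left(-2\right) K}{3} = - \frac{2 K}{3}$)
$q{\left(v,C \right)} = 28$ ($q{\left(v,C \right)} = 6 + 22 = 28$)
$\frac{180894 - \left(141 + J{\left(-10 \right)}\right)^{2}}{426126} - \frac{430784}{q{\left(346,289 \right)}} = \frac{180894 - \left(141 - - \frac{20}{3}\right)^{2}}{426126} - \frac{430784}{28} = \left(180894 - \left(141 + \frac{20}{3}\right)^{2}\right) \frac{1}{426126} - \frac{107696}{7} = \left(180894 - \left(\frac{443}{3}\right)^{2}\right) \frac{1}{426126} - \frac{107696}{7} = \left(180894 - \frac{196249}{9}\right) \frac{1}{426126} - \frac{107696}{7} = \frac{1431797}{9} \cdot \frac{1}{426126} - \frac{107696}{7} = \frac{46187}{123714} - \frac{107696}{7} = - \frac{13323179635}{865998}$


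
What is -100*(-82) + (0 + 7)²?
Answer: 8249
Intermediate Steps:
-100*(-82) + (0 + 7)² = 8200 + 7² = 8200 + 49 = 8249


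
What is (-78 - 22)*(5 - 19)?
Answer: 1400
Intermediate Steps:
(-78 - 22)*(5 - 19) = -100*(-14) = 1400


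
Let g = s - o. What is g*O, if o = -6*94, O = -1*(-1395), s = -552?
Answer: 16740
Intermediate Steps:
O = 1395
o = -564
g = 12 (g = -552 - 1*(-564) = -552 + 564 = 12)
g*O = 12*1395 = 16740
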